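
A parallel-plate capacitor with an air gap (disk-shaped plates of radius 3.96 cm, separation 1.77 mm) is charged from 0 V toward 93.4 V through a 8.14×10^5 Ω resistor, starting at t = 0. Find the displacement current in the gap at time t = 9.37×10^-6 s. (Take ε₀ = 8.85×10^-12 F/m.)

7.19×10^-5 A

C = ε₀A/d = (8.85×10^-12)(4.927×10^-3)/(1.77×10^-3) = 2.463×10^-11 F, so τ = RC = 2.005×10^-5 s.
The conduction current is I(t) = (V₀/R) e^(−t/τ), and the displacement current between the plates equals it.
t/τ = 0.4673; I_d = (93.4/8.14×10^5) · e^(−0.4673) = (1.147×10^-4)(0.6267) = 7.19×10^-5 A.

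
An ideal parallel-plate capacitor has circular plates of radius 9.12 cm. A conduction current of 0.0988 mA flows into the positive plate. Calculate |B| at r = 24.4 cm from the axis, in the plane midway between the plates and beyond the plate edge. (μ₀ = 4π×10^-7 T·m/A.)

8.10×10^-11 T

Between the plates the displacement current equals the wire current: I_d = 0.0988 mA = 9.88×10^-5 A.
With r > R the enclosed displacement current is the full I_d; B = μ₀ I_d / (2πr) = 8.10×10^-11 T.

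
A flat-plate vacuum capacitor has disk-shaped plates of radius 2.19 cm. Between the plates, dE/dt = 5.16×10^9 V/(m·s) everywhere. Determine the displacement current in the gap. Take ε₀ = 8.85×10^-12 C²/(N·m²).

6.88×10^-5 A

With a uniform field, Φ_E = EA, so I_d = ε₀ A dE/dt = 6.88×10^-5 A.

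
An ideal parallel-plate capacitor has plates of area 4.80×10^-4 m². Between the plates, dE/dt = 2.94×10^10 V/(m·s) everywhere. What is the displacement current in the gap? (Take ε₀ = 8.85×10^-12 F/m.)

1.25×10^-4 A

I_d = ε₀ A (dE/dt) = (8.85×10^-12)(4.80×10^-4 m²)(2.94×10^10) = 1.25×10^-4 A.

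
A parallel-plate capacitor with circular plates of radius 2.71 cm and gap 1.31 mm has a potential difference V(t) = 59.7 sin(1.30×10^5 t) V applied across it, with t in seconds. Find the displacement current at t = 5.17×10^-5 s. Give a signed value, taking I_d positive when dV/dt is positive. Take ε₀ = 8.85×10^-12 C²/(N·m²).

1.10×10^-4 A

C = ε₀A/d = (8.85×10^-12)(2.307×10^-3)/(1.31×10^-3) = 1.559×10^-11 F. dV/dt = V₀ω·cos(ωt); at ωt = 6.721 rad this factor is 0.9057.
I_d = C dV/dt = (1.559×10^-11)(59.7)(1.30×10^5)(0.9057) = 1.10×10^-4 A.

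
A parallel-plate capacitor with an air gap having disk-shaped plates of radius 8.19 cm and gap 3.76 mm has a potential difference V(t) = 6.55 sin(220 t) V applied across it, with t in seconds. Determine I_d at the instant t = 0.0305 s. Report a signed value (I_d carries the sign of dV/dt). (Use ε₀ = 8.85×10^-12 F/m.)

6.51×10^-8 A

dV/dt = (6.55)(220)·cos(6.71) = 1312 V/s.
I_d = C dV/dt with C = ε₀A/d = (8.85×10^-12)(0.02107)/(3.76×10^-3) = 4.959×10^-11 F, so I_d = (4.959×10^-11)(1312) = 6.51×10^-8 A.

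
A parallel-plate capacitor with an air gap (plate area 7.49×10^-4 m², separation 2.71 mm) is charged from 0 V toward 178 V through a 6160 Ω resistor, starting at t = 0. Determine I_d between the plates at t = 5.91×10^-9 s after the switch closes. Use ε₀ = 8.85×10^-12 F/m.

With C = ε₀A/d = (8.85×10^-12)(7.49×10^-4)/(2.71×10^-3) = 2.446×10^-12 F, the time constant is τ = RC = 1.507×10^-8 s, so t/τ = 0.3922 and e^(−t/τ) = 0.6756.
I_d = I_cond = (V₀/R) e^(−t/τ) = (0.02890)(0.6756) = 0.0195 A.

0.0195 A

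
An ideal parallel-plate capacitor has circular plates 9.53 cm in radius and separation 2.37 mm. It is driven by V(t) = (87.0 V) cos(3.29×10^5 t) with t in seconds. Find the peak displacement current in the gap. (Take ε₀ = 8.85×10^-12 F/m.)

(dE/dt)_max = V₀ω/d = 1.208×10^10 V/(m·s); ω = 3.29×10^5 rad/s.
I_d,max = ε₀ A (dE/dt)_max = (8.85×10^-12)(0.02853)(1.208×10^10) = 3.05×10^-3 A.

3.05×10^-3 A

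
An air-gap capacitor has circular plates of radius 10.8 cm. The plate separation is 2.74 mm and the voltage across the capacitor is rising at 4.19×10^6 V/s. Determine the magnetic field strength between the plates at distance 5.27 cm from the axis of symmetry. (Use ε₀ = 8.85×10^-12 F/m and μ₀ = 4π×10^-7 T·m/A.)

dE/dt = (dV/dt)/d = 1.529×10^9 V/(m·s); I_d = ε₀(πR²)(dE/dt) = (8.85×10^-12)(0.03664)(1.529×10^9) = 4.958×10^-4 A.
An Ampèrian loop of radius r encloses a fraction (r/R)² of I_d. Then B·2πr = μ₀ I_d (r/R)², giving B = μ₀ I_d r/(2πR²) = 4.48×10^-10 T.

4.48×10^-10 T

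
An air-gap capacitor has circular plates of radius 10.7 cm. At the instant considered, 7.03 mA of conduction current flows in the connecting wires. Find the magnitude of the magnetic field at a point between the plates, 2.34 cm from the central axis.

By continuity the displacement current in the gap matches the conduction current: I_d = 7.03×10^-3 A.
For r < R the Ampère–Maxwell law gives B(2πr) = μ₀ I_d (r²/R²), so B = μ₀ I_d r/(2πR²) = (4π×10^-7)(7.03×10^-3)(0.0234)/(2π·0.107²) = 2.87×10^-9 T.

2.87×10^-9 T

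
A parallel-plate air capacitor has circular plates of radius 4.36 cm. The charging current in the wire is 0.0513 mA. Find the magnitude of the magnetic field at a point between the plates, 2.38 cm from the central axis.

Between the plates the displacement current equals the wire current: I_d = 0.0513 mA = 5.13×10^-5 A.
∮B·dl = μ₀ I_d,enc with I_d,enc = I_d r²/R² = 1.529×10^-5 A; so B = μ₀ I_d,enc/(2πr) = 1.28×10^-10 T.

1.28×10^-10 T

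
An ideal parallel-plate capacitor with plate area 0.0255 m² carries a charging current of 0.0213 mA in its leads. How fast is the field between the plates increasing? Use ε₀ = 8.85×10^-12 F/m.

By continuity, I_d in the gap equals the 0.0213 mA flowing in the wire.
Then dE/dt = I_d/(ε₀A) = 9.44×10^7 V/(m·s).

9.44×10^7 V/(m·s)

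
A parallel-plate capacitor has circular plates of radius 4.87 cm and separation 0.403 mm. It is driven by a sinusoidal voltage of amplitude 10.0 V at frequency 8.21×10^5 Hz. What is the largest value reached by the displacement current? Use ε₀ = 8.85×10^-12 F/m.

The displacement current equals the conduction current C dV/dt, which peaks at C V₀ ω.
With C = ε₀A/d = (8.85×10^-12)(7.451×10^-3)/(4.03×10^-4) = 1.636×10^-10 F and ω = 2πf = 5.158×10^6 rad/s, I_d,max = (1.636×10^-10)(10.0)(5.158×10^6) = 8.44×10^-3 A.

8.44×10^-3 A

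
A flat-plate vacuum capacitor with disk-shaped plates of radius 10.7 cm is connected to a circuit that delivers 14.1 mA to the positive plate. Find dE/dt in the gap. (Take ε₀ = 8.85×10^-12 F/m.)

4.43×10^10 V/(m·s)

By continuity, I_d in the gap equals the 14.1 mA flowing in the wire.
Inverting I_d = ε₀ A dE/dt gives dE/dt = 0.0141 / (8.85×10^-12 · 0.03597) = 4.43×10^10 V/(m·s).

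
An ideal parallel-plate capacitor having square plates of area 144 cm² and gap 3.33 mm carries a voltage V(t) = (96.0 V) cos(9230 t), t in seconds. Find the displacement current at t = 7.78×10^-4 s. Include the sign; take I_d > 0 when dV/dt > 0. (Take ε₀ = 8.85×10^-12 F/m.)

dE/dt = (V₀ω/d)·−sin(ωt) with ωt = 7.18094 rad: (96.0)(9230)(-0.7819)/(3.33×10^-3) = -2.081×10^8 V/(m·s).
I_d = ε₀ A dE/dt = (8.85×10^-12)(0.0144)(-2.081×10^8) = -2.65×10^-5 A.

-2.65×10^-5 A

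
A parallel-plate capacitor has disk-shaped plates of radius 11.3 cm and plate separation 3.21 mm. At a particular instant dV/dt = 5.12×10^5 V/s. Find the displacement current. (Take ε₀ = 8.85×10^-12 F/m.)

5.66×10^-5 A

The field between the plates is E = V/d, so dE/dt = (5.12×10^5)/(3.21×10^-3 m) = 1.595×10^8 V/(m·s).
I_d = ε₀ A (dE/dt) = (8.85×10^-12)(0.04011)(1.595×10^8) = 5.66×10^-5 A.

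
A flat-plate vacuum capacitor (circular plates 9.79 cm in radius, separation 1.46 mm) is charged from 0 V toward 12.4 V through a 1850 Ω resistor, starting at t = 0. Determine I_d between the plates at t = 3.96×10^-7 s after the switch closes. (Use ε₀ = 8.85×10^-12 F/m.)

With C = ε₀A/d = (8.85×10^-12)(0.03011)/(1.46×10^-3) = 1.825×10^-10 F, the time constant is τ = RC = 3.376×10^-7 s, so t/τ = 1.173 and e^(−t/τ) = 0.3094.
I_d = I_cond = (V₀/R) e^(−t/τ) = (6.703×10^-3)(0.3094) = 2.07×10^-3 A.

2.07×10^-3 A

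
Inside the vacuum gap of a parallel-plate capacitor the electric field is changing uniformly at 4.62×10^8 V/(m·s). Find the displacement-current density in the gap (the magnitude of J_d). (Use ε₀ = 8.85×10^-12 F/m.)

J_d = ε₀ ∂E/∂t, so J_d = 4.09×10^-3 A/m².

4.09×10^-3 A/m²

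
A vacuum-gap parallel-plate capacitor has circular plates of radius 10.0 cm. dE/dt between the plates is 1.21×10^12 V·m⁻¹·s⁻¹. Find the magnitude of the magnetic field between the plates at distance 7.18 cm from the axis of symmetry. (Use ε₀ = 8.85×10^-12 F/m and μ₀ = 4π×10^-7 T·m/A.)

4.83×10^-7 T

Total displacement current: I_d = ε₀(πR²)(dE/dt) = (8.85×10^-12)(0.03142)(1.21×10^12) = 0.3365 A.
For r < R the Ampère–Maxwell law gives B(2πr) = μ₀ I_d (r²/R²), so B = μ₀ I_d r/(2πR²) = (4π×10^-7)(0.3365)(0.0718)/(2π·0.100²) = 4.83×10^-7 T.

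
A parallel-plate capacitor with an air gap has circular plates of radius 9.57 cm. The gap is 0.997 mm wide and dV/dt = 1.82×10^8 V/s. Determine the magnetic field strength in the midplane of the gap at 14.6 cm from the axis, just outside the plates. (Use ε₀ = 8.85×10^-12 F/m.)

6.37×10^-8 T

I_d = C dV/dt with C = ε₀πR²/d = 2.554×10^-10 F, so I_d = (2.554×10^-10)(1.82×10^8) = 0.04648 A.
For r ≥ R the full I_d is enclosed: B = μ₀ I_d/(2πr) = (4π×10^-7)(0.04648)/(2π·0.146) = 6.37×10^-8 T.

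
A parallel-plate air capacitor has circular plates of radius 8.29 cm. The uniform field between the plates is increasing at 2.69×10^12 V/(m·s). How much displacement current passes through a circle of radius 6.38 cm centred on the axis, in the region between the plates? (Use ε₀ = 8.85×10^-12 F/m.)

Through the whole plate area (πR² = 0.02159 m²), I_d = ε₀ πR² dE/dt = 0.5140 A.
Through an area πr² the displacement current is I_d·(πr²/πR²) = I_d (r/R)² = 0.304 A.

0.304 A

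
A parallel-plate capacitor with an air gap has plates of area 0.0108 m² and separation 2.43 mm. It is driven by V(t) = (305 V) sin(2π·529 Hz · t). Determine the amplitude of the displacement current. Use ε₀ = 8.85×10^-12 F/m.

(dE/dt)_max = V₀ω/d = 4.172×10^8 V/(m·s); ω = 2πf = 3324 rad/s.
I_d,max = ε₀ A (dE/dt)_max = (8.85×10^-12)(0.0108)(4.172×10^8) = 3.99×10^-5 A.

3.99×10^-5 A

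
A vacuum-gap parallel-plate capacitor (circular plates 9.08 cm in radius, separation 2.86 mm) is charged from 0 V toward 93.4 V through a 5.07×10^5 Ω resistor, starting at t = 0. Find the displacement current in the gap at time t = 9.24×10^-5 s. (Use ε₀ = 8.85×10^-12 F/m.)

C = ε₀A/d = (8.85×10^-12)(0.02590)/(2.86×10^-3) = 8.015×10^-11 F, so τ = RC = 4.064×10^-5 s.
The conduction current is I(t) = (V₀/R) e^(−t/τ), and the displacement current between the plates equals it.
t/τ = 2.274; I_d = (93.4/5.07×10^5) · e^(−2.274) = (1.842×10^-4)(0.1029) = 1.90×10^-5 A.

1.90×10^-5 A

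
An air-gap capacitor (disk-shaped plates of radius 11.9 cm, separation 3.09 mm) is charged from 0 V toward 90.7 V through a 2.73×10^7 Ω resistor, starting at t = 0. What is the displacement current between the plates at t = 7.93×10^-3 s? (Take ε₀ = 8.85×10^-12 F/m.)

3.40×10^-7 A

C = ε₀A/d = (8.85×10^-12)(0.04449)/(3.09×10^-3) = 1.274×10^-10 F and τ = RC = 3.478×10^-3 s. I_d in the gap equals the RC charging current.
I_d(t) = (V₀/R) e^(−t/τ) = 3.322×10^-6 · e^(−2.280) = 3.40×10^-7 A.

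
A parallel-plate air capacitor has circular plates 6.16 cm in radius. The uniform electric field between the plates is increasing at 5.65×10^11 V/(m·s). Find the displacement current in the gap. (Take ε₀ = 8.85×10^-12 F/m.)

0.0596 A

The displacement current is ε₀ times dΦ_E/dt = ε₀ A dE/dt = (8.85×10^-12)(0.01192)(5.65×10^11) = 0.0596 A.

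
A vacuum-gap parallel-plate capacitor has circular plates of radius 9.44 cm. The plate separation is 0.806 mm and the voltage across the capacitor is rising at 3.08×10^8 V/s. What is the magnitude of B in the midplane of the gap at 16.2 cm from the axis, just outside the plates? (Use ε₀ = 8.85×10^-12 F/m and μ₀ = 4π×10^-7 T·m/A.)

1.17×10^-7 T

I_d = C dV/dt with C = ε₀πR²/d = 3.074×10^-10 F, so I_d = (3.074×10^-10)(3.08×10^8) = 0.09468 A.
Outside the plates the loop encloses all of I_d, so B·2πr = μ₀ I_d and B = 1.17×10^-7 T.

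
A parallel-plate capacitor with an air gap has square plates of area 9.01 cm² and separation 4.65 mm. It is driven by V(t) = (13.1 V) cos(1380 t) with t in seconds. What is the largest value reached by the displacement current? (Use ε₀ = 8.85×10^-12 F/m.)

(dE/dt)_max = V₀ω/d = 3.888×10^6 V/(m·s); ω = 1380 rad/s.
I_d,max = ε₀ A (dE/dt)_max = (8.85×10^-12)(9.01×10^-4)(3.888×10^6) = 3.10×10^-8 A.

3.10×10^-8 A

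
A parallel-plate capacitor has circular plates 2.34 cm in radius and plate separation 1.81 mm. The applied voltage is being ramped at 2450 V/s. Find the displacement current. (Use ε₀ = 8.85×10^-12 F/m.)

2.06×10^-8 A

E = V/d so dE/dt = (dV/dt)/d = 1.354×10^6 V/(m·s), and I_d = ε₀ A dE/dt = (8.85×10^-12)(1.720×10^-3)(1.354×10^6) = 2.06×10^-8 A.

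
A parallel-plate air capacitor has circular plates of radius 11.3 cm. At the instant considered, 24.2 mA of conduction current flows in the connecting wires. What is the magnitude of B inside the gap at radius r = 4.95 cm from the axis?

Between the plates the displacement current equals the wire current: I_d = 24.2 mA = 0.0242 A.
∮B·dl = μ₀ I_d,enc with I_d,enc = I_d r²/R² = 4.644×10^-3 A; so B = μ₀ I_d,enc/(2πr) = 1.88×10^-8 T.

1.88×10^-8 T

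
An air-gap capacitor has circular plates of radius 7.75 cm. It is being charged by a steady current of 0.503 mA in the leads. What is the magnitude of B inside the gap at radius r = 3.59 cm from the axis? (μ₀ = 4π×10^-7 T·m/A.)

Between the plates the displacement current equals the wire current: I_d = 0.503 mA = 5.03×10^-4 A.
∮B·dl = μ₀ I_d,enc with I_d,enc = I_d r²/R² = 1.079×10^-4 A; so B = μ₀ I_d,enc/(2πr) = 6.01×10^-10 T.

6.01×10^-10 T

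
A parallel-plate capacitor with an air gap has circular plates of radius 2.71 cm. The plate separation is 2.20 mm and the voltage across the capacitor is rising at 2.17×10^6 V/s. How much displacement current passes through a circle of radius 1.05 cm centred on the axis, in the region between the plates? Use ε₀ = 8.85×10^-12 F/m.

3.02×10^-6 A

I_d = C dV/dt with C = ε₀πR²/d = 9.280×10^-12 F, so I_d = (9.280×10^-12)(2.17×10^6) = 2.014×10^-5 A.
Since J_d is uniform, the enclosed fraction is (r/R)² = 0.1501, giving I_d,enc = 3.02×10^-6 A.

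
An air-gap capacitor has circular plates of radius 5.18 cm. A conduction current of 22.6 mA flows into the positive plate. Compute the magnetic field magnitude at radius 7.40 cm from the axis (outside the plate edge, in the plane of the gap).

6.11×10^-8 T

By continuity the displacement current in the gap matches the conduction current: I_d = 0.0226 A.
Outside the plates the loop encloses all of I_d, so B·2πr = μ₀ I_d and B = 6.11×10^-8 T.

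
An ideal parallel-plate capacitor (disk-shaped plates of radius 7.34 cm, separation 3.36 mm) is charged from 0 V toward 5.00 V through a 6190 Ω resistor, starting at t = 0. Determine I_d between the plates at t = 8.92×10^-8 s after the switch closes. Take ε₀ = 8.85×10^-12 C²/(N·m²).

C = ε₀A/d = (8.85×10^-12)(0.01693)/(3.36×10^-3) = 4.459×10^-11 F, so τ = RC = 2.760×10^-7 s.
The conduction current is I(t) = (V₀/R) e^(−t/τ), and the displacement current between the plates equals it.
t/τ = 0.3232; I_d = (5.00/6190) · e^(−0.3232) = (8.078×10^-4)(0.7238) = 5.85×10^-4 A.

5.85×10^-4 A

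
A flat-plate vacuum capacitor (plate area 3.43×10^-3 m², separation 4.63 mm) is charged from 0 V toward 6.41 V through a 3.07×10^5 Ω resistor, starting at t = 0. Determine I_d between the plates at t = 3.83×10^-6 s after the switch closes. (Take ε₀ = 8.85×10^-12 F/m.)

With C = ε₀A/d = (8.85×10^-12)(3.43×10^-3)/(4.63×10^-3) = 6.556×10^-12 F, the time constant is τ = RC = 2.013×10^-6 s, so t/τ = 1.903 and e^(−t/τ) = 0.1491.
I_d = I_cond = (V₀/R) e^(−t/τ) = (2.088×10^-5)(0.1491) = 3.11×10^-6 A.

3.11×10^-6 A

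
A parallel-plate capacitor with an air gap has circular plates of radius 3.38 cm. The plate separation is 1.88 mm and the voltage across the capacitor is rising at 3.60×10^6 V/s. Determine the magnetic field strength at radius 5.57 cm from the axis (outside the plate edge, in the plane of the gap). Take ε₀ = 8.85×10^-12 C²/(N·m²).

2.18×10^-10 T

dE/dt = (dV/dt)/d = 1.915×10^9 V/(m·s); I_d = ε₀(πR²)(dE/dt) = (8.85×10^-12)(3.589×10^-3)(1.915×10^9) = 6.083×10^-5 A.
For r ≥ R the full I_d is enclosed: B = μ₀ I_d/(2πr) = (4π×10^-7)(6.083×10^-5)/(2π·0.0557) = 2.18×10^-10 T.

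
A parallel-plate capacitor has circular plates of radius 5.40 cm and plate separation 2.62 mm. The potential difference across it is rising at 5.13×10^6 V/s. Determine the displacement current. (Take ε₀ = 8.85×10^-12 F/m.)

E = V/d so dE/dt = (dV/dt)/d = 1.958×10^9 V/(m·s), and I_d = ε₀ A dE/dt = (8.85×10^-12)(9.161×10^-3)(1.958×10^9) = 1.59×10^-4 A.

1.59×10^-4 A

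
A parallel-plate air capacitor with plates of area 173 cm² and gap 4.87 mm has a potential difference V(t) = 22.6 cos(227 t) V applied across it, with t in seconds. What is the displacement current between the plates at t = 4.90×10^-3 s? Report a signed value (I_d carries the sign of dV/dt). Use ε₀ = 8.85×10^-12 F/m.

dV/dt = (22.6)(227)·−sin(1.1123) = -4600 V/s.
I_d = C dV/dt with C = ε₀A/d = (8.85×10^-12)(0.0173)/(4.87×10^-3) = 3.144×10^-11 F, so I_d = (3.144×10^-11)(-4600) = -1.45×10^-7 A.

-1.45×10^-7 A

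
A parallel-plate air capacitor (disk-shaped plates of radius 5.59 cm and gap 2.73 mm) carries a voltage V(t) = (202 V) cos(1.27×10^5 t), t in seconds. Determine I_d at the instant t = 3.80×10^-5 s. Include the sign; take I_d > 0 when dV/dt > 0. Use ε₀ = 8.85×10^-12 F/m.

8.11×10^-4 A

dE/dt = (V₀ω/d)·−sin(ωt) with ωt = 4.826 rad: (202)(1.27×10^5)(0.9936)/(2.73×10^-3) = 9.337×10^9 V/(m·s).
I_d = ε₀ A dE/dt = (8.85×10^-12)(9.817×10^-3)(9.337×10^9) = 8.11×10^-4 A.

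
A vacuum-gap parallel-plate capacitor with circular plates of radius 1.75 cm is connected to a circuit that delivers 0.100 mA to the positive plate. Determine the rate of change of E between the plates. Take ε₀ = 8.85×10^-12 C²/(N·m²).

1.17×10^10 V/(m·s)

The displacement current between the plates equals the conduction current, I_d = 0.100 mA.
Inverting I_d = ε₀ A dE/dt gives dE/dt = 1.00×10^-4 / (8.85×10^-12 · 9.621×10^-4) = 1.17×10^10 V/(m·s).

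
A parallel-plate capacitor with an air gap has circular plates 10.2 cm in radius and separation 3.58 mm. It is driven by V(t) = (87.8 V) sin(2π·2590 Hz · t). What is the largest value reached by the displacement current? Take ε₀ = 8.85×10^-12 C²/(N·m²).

1.15×10^-4 A

(dE/dt)_max = V₀ω/d = 3.990×10^8 V/(m·s); ω = 2πf = 1.627×10^4 rad/s.
I_d,max = ε₀ A (dE/dt)_max = (8.85×10^-12)(0.03269)(3.990×10^8) = 1.15×10^-4 A.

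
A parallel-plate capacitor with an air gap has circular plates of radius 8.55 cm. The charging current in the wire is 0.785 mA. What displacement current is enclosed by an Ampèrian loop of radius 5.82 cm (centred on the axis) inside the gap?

By continuity the displacement current in the gap matches the conduction current: I_d = 7.85×10^-4 A.
The field is uniform, so I_d,enc = I_d (r/R)² = (7.85×10^-4)(5.82/8.55)² = 3.64×10^-4 A.

3.64×10^-4 A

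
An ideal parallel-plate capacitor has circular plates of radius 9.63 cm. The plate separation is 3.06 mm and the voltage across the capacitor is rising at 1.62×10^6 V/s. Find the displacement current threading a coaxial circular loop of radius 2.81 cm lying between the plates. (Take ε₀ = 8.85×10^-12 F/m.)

With E = V/d, dE/dt = 5.294×10^8 V/(m·s) and πR² = 0.02913 m², giving I_d = ε₀ πR² dE/dt = 1.365×10^-4 A.
The field is uniform, so I_d,enc = I_d (r/R)² = (1.365×10^-4)(2.81/9.63)² = 1.16×10^-5 A.

1.16×10^-5 A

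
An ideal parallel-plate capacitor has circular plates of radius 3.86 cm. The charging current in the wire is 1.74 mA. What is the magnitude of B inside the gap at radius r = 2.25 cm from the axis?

5.26×10^-9 T

No conduction current crosses the gap, so I_d there equals the 1.74×10^-3 A in the leads.
For r < R the Ampère–Maxwell law gives B(2πr) = μ₀ I_d (r²/R²), so B = μ₀ I_d r/(2πR²) = (4π×10^-7)(1.74×10^-3)(0.0225)/(2π·0.0386²) = 5.26×10^-9 T.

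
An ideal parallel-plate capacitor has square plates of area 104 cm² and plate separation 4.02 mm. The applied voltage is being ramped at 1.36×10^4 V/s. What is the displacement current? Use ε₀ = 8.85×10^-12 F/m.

3.11×10^-7 A

The displacement current equals the charging current C dV/dt. With C = ε₀A/d = (8.85×10^-12)(0.0104)/(4.02×10^-3) = 2.290×10^-11 F, I_d = (2.290×10^-11)(1.36×10^4) = 3.11×10^-7 A.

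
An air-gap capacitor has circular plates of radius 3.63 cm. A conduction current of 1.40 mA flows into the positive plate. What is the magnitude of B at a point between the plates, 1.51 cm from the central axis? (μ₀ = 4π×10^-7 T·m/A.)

By continuity the displacement current in the gap matches the conduction current: I_d = 1.40×10^-3 A.
For r < R the Ampère–Maxwell law gives B(2πr) = μ₀ I_d (r²/R²), so B = μ₀ I_d r/(2πR²) = (4π×10^-7)(1.40×10^-3)(0.0151)/(2π·0.0363²) = 3.21×10^-9 T.

3.21×10^-9 T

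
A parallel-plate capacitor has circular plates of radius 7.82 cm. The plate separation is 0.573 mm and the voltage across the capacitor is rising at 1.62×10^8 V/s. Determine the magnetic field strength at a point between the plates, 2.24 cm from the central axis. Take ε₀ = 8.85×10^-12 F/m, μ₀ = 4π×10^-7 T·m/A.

3.52×10^-8 T

With E = V/d, dE/dt = 2.827×10^11 V/(m·s) and πR² = 0.01921 m², giving I_d = ε₀ πR² dE/dt = 0.04806 A.
∮B·dl = μ₀ I_d,enc with I_d,enc = I_d r²/R² = 3.943×10^-3 A; so B = μ₀ I_d,enc/(2πr) = 3.52×10^-8 T.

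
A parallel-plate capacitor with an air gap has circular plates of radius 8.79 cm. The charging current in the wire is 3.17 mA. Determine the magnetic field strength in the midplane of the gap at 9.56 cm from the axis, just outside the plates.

By continuity the displacement current in the gap matches the conduction current: I_d = 3.17×10^-3 A.
For r ≥ R the full I_d is enclosed: B = μ₀ I_d/(2πr) = (4π×10^-7)(3.17×10^-3)/(2π·0.0956) = 6.63×10^-9 T.

6.63×10^-9 T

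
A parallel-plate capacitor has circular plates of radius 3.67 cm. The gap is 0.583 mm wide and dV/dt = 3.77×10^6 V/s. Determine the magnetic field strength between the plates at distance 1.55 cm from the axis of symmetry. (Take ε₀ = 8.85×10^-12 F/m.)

5.57×10^-10 T

dE/dt = (dV/dt)/d = 6.467×10^9 V/(m·s); I_d = ε₀(πR²)(dE/dt) = (8.85×10^-12)(4.231×10^-3)(6.467×10^9) = 2.422×10^-4 A.
For r < R the Ampère–Maxwell law gives B(2πr) = μ₀ I_d (r²/R²), so B = μ₀ I_d r/(2πR²) = (4π×10^-7)(2.422×10^-4)(0.0155)/(2π·0.0367²) = 5.57×10^-10 T.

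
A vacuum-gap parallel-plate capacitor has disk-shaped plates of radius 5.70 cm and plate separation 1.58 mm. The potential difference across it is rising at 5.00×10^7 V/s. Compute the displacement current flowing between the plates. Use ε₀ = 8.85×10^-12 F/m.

2.86×10^-3 A

The displacement current equals the charging current C dV/dt. With C = ε₀A/d = (8.85×10^-12)(0.01021)/(1.58×10^-3) = 5.719×10^-11 F, I_d = (5.719×10^-11)(5.00×10^7) = 2.86×10^-3 A.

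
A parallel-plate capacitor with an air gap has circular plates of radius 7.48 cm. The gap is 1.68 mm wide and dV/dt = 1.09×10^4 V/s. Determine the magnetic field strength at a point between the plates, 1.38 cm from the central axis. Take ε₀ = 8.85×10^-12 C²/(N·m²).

I_d = C dV/dt with C = ε₀πR²/d = 9.261×10^-11 F, so I_d = (9.261×10^-11)(1.09×10^4) = 1.009×10^-6 A.
An Ampèrian loop of radius r encloses a fraction (r/R)² of I_d. Then B·2πr = μ₀ I_d (r/R)², giving B = μ₀ I_d r/(2πR²) = 4.98×10^-13 T.

4.98×10^-13 T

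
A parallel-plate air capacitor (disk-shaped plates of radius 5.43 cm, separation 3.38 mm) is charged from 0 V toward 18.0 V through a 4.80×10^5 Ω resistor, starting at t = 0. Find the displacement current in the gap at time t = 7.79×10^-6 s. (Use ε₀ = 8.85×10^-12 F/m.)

With C = ε₀A/d = (8.85×10^-12)(9.263×10^-3)/(3.38×10^-3) = 2.425×10^-11 F, the time constant is τ = RC = 1.164×10^-5 s, so t/τ = 0.6692 and e^(−t/τ) = 0.5121.
I_d = I_cond = (V₀/R) e^(−t/τ) = (3.750×10^-5)(0.5121) = 1.92×10^-5 A.

1.92×10^-5 A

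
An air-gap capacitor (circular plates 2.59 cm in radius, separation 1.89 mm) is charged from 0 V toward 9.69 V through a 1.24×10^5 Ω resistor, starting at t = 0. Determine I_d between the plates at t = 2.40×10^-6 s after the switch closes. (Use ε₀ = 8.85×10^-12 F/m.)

C = ε₀A/d = (8.85×10^-12)(2.107×10^-3)/(1.89×10^-3) = 9.866×10^-12 F, so τ = RC = 1.223×10^-6 s.
The conduction current is I(t) = (V₀/R) e^(−t/τ), and the displacement current between the plates equals it.
t/τ = 1.962; I_d = (9.69/1.24×10^5) · e^(−1.962) = (7.815×10^-5)(0.1406) = 1.10×10^-5 A.

1.10×10^-5 A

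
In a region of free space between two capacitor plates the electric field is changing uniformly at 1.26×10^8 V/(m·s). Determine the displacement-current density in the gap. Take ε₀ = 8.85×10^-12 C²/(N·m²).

J_d = ε₀ dE/dt = (8.85×10^-12)(1.26×10^8) = 1.12×10^-3 A/m².

1.12×10^-3 A/m²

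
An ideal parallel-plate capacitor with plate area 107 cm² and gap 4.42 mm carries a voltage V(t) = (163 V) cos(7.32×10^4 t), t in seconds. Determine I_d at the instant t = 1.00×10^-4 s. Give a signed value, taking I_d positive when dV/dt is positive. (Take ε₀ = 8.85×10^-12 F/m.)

dE/dt = (V₀ω/d)·−sin(ωt) with ωt = 7.32 rad: (163)(7.32×10^4)(-0.8608)/(4.42×10^-3) = -2.324×10^9 V/(m·s).
I_d = ε₀ A dE/dt = (8.85×10^-12)(0.0107)(-2.324×10^9) = -2.20×10^-4 A.

-2.20×10^-4 A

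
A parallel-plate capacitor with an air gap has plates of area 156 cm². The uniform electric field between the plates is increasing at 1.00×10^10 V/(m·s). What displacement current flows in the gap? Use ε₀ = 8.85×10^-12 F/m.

1.38×10^-3 A

With a uniform field, Φ_E = EA, so I_d = ε₀ A dE/dt = 1.38×10^-3 A.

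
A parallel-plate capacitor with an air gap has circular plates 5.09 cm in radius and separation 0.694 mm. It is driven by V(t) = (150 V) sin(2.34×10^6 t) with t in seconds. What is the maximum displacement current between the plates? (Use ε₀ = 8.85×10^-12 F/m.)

(dE/dt)_max = V₀ω/d = 5.058×10^11 V/(m·s); ω = 2.34×10^6 rad/s.
I_d,max = ε₀ A (dE/dt)_max = (8.85×10^-12)(8.139×10^-3)(5.058×10^11) = 0.0364 A.

0.0364 A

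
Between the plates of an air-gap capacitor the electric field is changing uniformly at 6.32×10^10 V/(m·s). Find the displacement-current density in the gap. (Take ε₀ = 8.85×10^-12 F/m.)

0.559 A/m²

The displacement-current density is ε₀ ∂E/∂t = (8.85×10^-12)(6.32×10^10) = 0.559 A/m².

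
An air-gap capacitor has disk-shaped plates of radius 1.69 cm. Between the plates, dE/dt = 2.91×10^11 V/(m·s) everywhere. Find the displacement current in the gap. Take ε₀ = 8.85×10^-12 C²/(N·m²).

2.31×10^-3 A

The displacement current is ε₀ times dΦ_E/dt = ε₀ A dE/dt = (8.85×10^-12)(8.973×10^-4)(2.91×10^11) = 2.31×10^-3 A.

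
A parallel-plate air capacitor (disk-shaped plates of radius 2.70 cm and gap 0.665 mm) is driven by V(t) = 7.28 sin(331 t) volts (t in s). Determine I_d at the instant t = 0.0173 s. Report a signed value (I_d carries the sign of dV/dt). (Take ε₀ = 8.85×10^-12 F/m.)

C = ε₀A/d = (8.85×10^-12)(2.290×10^-3)/(6.65×10^-4) = 3.048×10^-11 F. dV/dt = V₀ω·cos(ωt); at ωt = 5.7263 rad this factor is 0.8489.
I_d = C dV/dt = (3.048×10^-11)(7.28)(331)(0.8489) = 6.23×10^-8 A.

6.23×10^-8 A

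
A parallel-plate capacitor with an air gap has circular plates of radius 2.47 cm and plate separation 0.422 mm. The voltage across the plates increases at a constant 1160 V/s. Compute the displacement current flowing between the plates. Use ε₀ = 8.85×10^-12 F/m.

The displacement current equals the charging current C dV/dt. With C = ε₀A/d = (8.85×10^-12)(1.917×10^-3)/(4.22×10^-4) = 4.020×10^-11 F, I_d = (4.020×10^-11)(1160) = 4.66×10^-8 A.

4.66×10^-8 A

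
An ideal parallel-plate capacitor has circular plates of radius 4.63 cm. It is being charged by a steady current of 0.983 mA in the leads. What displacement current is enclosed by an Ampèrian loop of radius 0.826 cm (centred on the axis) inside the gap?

3.13×10^-5 A

By continuity the displacement current in the gap matches the conduction current: I_d = 9.83×10^-4 A.
Since J_d is uniform, the enclosed fraction is (r/R)² = 0.03183, giving I_d,enc = 3.13×10^-5 A.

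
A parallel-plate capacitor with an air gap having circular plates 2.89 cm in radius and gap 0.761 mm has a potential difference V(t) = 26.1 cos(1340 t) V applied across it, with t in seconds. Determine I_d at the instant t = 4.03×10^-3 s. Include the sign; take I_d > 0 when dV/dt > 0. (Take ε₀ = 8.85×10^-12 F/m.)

C = ε₀A/d = (8.85×10^-12)(2.624×10^-3)/(7.61×10^-4) = 3.052×10^-11 F. dV/dt = V₀ω·−sin(ωt); at ωt = 5.4002 rad this factor is 0.7726.
I_d = C dV/dt = (3.052×10^-11)(26.1)(1340)(0.7726) = 8.25×10^-7 A.

8.25×10^-7 A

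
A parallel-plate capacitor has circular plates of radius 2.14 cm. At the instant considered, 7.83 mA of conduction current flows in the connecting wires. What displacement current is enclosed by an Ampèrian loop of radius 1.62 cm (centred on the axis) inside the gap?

4.49×10^-3 A

By continuity the displacement current in the gap matches the conduction current: I_d = 7.83×10^-3 A.
Since J_d is uniform, the enclosed fraction is (r/R)² = 0.5731, giving I_d,enc = 4.49×10^-3 A.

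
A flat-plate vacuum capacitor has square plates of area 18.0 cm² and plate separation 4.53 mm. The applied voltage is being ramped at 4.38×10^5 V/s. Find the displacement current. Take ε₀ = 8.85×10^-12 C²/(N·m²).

E = V/d so dE/dt = (dV/dt)/d = 9.669×10^7 V/(m·s), and I_d = ε₀ A dE/dt = (8.85×10^-12)(1.80×10^-3)(9.669×10^7) = 1.54×10^-6 A.

1.54×10^-6 A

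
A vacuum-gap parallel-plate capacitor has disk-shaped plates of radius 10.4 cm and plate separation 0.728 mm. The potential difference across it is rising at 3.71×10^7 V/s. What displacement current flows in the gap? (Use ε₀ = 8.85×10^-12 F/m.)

E = V/d so dE/dt = (dV/dt)/d = 5.096×10^10 V/(m·s), and I_d = ε₀ A dE/dt = (8.85×10^-12)(0.03398)(5.096×10^10) = 0.0153 A.

0.0153 A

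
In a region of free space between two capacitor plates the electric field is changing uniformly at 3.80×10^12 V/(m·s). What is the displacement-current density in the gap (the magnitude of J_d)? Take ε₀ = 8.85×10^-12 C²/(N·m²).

The displacement-current density is ε₀ ∂E/∂t = (8.85×10^-12)(3.80×10^12) = 33.6 A/m².

33.6 A/m²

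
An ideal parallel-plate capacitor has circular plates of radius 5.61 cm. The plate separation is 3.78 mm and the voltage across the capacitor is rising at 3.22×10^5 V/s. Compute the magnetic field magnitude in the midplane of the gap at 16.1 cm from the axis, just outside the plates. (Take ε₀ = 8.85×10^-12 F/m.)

dE/dt = (dV/dt)/d = 8.519×10^7 V/(m·s); I_d = ε₀(πR²)(dE/dt) = (8.85×10^-12)(9.887×10^-3)(8.519×10^7) = 7.454×10^-6 A.
Outside the plates the loop encloses all of I_d, so B·2πr = μ₀ I_d and B = 9.26×10^-12 T.

9.26×10^-12 T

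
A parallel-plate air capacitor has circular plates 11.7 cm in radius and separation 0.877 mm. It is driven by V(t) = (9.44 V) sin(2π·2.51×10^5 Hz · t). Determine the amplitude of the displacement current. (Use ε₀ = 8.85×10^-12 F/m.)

The displacement current equals the conduction current C dV/dt, which peaks at C V₀ ω.
With C = ε₀A/d = (8.85×10^-12)(0.04301)/(8.77×10^-4) = 4.340×10^-10 F and ω = 2πf = 1.577×10^6 rad/s, I_d,max = (4.340×10^-10)(9.44)(1.577×10^6) = 6.46×10^-3 A.

6.46×10^-3 A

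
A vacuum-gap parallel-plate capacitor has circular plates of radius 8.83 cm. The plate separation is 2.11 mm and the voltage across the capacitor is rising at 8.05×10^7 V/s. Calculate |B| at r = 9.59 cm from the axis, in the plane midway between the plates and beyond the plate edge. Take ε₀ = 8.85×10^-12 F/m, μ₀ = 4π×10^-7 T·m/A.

dE/dt = (dV/dt)/d = 3.815×10^10 V/(m·s); I_d = ε₀(πR²)(dE/dt) = (8.85×10^-12)(0.02449)(3.815×10^10) = 8.268×10^-3 A.
For r ≥ R the full I_d is enclosed: B = μ₀ I_d/(2πr) = (4π×10^-7)(8.268×10^-3)/(2π·0.0959) = 1.72×10^-8 T.

1.72×10^-8 T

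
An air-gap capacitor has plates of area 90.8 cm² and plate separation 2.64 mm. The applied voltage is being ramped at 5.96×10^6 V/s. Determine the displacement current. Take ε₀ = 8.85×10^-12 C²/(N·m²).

1.81×10^-4 A

The field between the plates is E = V/d, so dE/dt = (5.96×10^6)/(2.64×10^-3 m) = 2.258×10^9 V/(m·s).
I_d = ε₀ A (dE/dt) = (8.85×10^-12)(9.08×10^-3)(2.258×10^9) = 1.81×10^-4 A.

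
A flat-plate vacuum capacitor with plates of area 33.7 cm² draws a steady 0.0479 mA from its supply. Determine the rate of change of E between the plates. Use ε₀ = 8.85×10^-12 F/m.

The displacement current between the plates equals the conduction current, I_d = 0.0479 mA.
Since I_d = ε₀ A dE/dt, dE/dt = I_d/(ε₀A) = (4.79×10^-5)/((8.85×10^-12)(3.37×10^-3)) = 1.61×10^9 V/(m·s).

1.61×10^9 V/(m·s)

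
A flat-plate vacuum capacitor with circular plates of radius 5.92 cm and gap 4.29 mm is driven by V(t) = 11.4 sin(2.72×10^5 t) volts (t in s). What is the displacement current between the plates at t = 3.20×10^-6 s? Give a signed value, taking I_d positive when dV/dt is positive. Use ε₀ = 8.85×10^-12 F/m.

C = ε₀A/d = (8.85×10^-12)(0.01101)/(4.29×10^-3) = 2.271×10^-11 F. dV/dt = V₀ω·cos(ωt); at ωt = 0.8704 rad this factor is 0.6445.
I_d = C dV/dt = (2.271×10^-11)(11.4)(2.72×10^5)(0.6445) = 4.54×10^-5 A.

4.54×10^-5 A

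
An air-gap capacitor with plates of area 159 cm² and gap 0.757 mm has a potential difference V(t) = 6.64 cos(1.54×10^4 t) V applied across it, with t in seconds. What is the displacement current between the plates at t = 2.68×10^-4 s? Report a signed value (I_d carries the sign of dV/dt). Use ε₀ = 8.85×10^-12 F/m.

1.58×10^-5 A

dV/dt = (6.64)(1.54×10^4)·−sin(4.1272) = 8.524×10^4 V/s.
I_d = C dV/dt with C = ε₀A/d = (8.85×10^-12)(0.0159)/(7.57×10^-4) = 1.859×10^-10 F, so I_d = (1.859×10^-10)(8.524×10^4) = 1.58×10^-5 A.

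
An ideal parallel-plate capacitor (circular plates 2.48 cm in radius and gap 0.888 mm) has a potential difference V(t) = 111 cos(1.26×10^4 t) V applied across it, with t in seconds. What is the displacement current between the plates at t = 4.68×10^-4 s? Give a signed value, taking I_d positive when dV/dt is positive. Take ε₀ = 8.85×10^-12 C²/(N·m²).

1.01×10^-5 A

dE/dt = (V₀ω/d)·−sin(ωt) with ωt = 5.8968 rad: (111)(1.26×10^4)(0.3768)/(8.88×10^-4) = 5.935×10^8 V/(m·s).
I_d = ε₀ A dE/dt = (8.85×10^-12)(1.932×10^-3)(5.935×10^8) = 1.01×10^-5 A.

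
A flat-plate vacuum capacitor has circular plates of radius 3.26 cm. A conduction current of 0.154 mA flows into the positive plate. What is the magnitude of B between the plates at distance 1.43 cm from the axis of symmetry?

4.14×10^-10 T

No conduction current crosses the gap, so I_d there equals the 1.54×10^-4 A in the leads.
For r < R the Ampère–Maxwell law gives B(2πr) = μ₀ I_d (r²/R²), so B = μ₀ I_d r/(2πR²) = (4π×10^-7)(1.54×10^-4)(0.0143)/(2π·0.0326²) = 4.14×10^-10 T.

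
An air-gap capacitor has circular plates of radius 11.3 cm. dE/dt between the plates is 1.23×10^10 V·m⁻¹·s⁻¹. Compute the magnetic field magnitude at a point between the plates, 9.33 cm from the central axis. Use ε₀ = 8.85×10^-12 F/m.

6.38×10^-9 T

I_d = ε₀ dΦ_E/dt = ε₀ πR² (dE/dt) = (8.85×10^-12)(0.04011)(1.23×10^10) = 4.366×10^-3 A through the full plate area.
An Ampèrian loop of radius r encloses a fraction (r/R)² of I_d. Then B·2πr = μ₀ I_d (r/R)², giving B = μ₀ I_d r/(2πR²) = 6.38×10^-9 T.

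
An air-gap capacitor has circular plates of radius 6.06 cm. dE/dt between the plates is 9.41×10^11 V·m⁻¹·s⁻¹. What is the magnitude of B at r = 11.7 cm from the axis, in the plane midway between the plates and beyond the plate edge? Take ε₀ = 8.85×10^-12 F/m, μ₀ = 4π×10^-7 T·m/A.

I_d = ε₀ dΦ_E/dt = ε₀ πR² (dE/dt) = (8.85×10^-12)(0.01154)(9.41×10^11) = 0.09610 A through the full plate area.
Outside the plates the loop encloses all of I_d, so B·2πr = μ₀ I_d and B = 1.64×10^-7 T.

1.64×10^-7 T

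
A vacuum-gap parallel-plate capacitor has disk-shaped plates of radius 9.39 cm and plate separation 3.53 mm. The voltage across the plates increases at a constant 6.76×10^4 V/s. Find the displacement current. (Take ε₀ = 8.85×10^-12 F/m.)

E = V/d so dE/dt = (dV/dt)/d = 1.915×10^7 V/(m·s), and I_d = ε₀ A dE/dt = (8.85×10^-12)(0.02770)(1.915×10^7) = 4.69×10^-6 A.

4.69×10^-6 A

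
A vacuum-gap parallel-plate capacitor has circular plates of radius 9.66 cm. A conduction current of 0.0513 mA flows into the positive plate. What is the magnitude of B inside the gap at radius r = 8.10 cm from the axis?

8.91×10^-11 T

By continuity the displacement current in the gap matches the conduction current: I_d = 5.13×10^-5 A.
∮B·dl = μ₀ I_d,enc with I_d,enc = I_d r²/R² = 3.607×10^-5 A; so B = μ₀ I_d,enc/(2πr) = 8.91×10^-11 T.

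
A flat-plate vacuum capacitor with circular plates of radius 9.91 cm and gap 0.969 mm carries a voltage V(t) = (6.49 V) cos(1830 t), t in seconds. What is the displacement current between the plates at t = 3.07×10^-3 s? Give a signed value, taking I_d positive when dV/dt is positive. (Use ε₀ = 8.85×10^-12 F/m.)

C = ε₀A/d = (8.85×10^-12)(0.03085)/(9.69×10^-4) = 2.818×10^-10 F. dV/dt = V₀ω·−sin(ωt); at ωt = 5.6181 rad this factor is 0.6171.
I_d = C dV/dt = (2.818×10^-10)(6.49)(1830)(0.6171) = 2.07×10^-6 A.

2.07×10^-6 A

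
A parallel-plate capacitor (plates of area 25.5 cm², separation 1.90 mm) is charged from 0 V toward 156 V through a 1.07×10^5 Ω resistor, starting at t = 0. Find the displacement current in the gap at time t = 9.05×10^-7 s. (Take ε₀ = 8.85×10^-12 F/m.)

C = ε₀A/d = (8.85×10^-12)(2.55×10^-3)/(1.90×10^-3) = 1.188×10^-11 F and τ = RC = 1.271×10^-6 s. I_d in the gap equals the RC charging current.
I_d(t) = (V₀/R) e^(−t/τ) = 1.458×10^-3 · e^(−0.7120) = 7.15×10^-4 A.

7.15×10^-4 A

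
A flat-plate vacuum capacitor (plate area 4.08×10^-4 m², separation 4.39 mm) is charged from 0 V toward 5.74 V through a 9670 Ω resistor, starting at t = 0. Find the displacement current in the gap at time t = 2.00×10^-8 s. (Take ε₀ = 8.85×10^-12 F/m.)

With C = ε₀A/d = (8.85×10^-12)(4.08×10^-4)/(4.39×10^-3) = 8.225×10^-13 F, the time constant is τ = RC = 7.954×10^-9 s, so t/τ = 2.514 and e^(−t/τ) = 0.08094.
I_d = I_cond = (V₀/R) e^(−t/τ) = (5.936×10^-4)(0.08094) = 4.80×10^-5 A.

4.80×10^-5 A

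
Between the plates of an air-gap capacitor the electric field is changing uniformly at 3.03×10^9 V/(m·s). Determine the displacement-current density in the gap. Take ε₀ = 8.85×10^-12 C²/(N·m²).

0.0268 A/m²

J_d = ε₀ dE/dt = (8.85×10^-12)(3.03×10^9) = 0.0268 A/m².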